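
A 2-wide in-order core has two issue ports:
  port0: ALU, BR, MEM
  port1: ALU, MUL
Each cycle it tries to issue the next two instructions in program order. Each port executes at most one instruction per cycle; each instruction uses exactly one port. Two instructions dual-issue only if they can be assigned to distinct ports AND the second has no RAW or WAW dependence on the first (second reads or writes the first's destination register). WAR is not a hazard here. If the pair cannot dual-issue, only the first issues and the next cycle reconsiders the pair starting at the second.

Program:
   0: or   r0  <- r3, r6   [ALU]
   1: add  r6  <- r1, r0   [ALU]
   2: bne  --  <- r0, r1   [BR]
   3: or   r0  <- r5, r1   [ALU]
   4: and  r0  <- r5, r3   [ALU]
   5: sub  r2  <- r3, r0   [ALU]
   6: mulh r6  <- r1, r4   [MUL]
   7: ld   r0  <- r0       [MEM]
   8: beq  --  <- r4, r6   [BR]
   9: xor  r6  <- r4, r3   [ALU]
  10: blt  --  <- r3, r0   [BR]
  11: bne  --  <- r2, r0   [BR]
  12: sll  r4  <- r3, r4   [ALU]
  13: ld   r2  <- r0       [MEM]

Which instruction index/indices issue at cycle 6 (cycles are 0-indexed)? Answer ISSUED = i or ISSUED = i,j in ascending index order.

ISSUED = 8,9

  cy0 -> i0 (or.ALU) RAW r0
  cy1 -> i1+i2 (add.ALU bne.BR) pair
  cy2 -> i3 (or.ALU) WAW r0
  cy3 -> i4 (and.ALU) RAW r0
  cy4 -> i5+i6 (sub.ALU mulh.MUL) pair
  cy5 -> i7 (ld.MEM) no-port MEM/BR
  cy6 -> i8+i9 (beq.BR xor.ALU) pair
  cy7 -> i10 (blt.BR) no-port BR/BR
  cy8 -> i11+i12 (bne.BR sll.ALU) pair
  cy9 -> i13 (ld.MEM) tail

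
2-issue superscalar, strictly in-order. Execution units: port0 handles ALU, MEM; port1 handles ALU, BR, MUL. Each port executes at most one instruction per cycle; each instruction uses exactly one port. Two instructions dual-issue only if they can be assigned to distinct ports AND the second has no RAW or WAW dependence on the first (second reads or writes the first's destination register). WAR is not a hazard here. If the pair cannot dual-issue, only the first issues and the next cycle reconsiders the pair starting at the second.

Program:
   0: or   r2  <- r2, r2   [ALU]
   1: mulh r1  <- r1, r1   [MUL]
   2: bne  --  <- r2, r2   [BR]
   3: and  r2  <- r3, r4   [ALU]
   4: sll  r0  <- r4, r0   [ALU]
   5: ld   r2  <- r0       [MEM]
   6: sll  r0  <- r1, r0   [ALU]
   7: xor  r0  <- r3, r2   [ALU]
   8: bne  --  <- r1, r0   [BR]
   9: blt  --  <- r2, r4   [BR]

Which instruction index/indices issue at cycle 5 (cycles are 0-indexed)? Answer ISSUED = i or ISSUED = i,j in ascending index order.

t=0 i0+i1:or+mulh ; dual
t=1 i2+i3:bne+and ; dual
t=2 i4:sll ; RAW r0
t=3 i5+i6:ld+sll ; dual
t=4 i7:xor ; RAW r0
t=5 i8:bne ; no-port BR/BR
t=6 i9:blt ; tail

ISSUED = 8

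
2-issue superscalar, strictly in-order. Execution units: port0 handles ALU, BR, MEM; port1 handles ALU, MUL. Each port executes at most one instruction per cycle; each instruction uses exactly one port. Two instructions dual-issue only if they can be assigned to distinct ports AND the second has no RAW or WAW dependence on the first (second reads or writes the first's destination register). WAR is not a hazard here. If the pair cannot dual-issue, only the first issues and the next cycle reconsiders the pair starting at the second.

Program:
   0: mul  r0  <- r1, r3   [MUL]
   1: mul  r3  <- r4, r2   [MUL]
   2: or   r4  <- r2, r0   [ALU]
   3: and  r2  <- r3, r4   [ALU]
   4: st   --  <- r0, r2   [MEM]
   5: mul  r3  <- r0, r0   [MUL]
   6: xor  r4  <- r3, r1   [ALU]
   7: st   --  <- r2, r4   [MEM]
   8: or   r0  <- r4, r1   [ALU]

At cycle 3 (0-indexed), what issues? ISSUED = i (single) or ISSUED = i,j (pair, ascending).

#0 head=0: mul.MUL i0 no-port MUL/MUL
#1 head=1: mul.MUL+or.ALU i1/i2 dual
#2 head=3: and.ALU i3 RAW r2
#3 head=4: st.MEM+mul.MUL i4/i5 dual
#4 head=6: xor.ALU i6 RAW r4
#5 head=7: st.MEM+or.ALU i7/i8 dual

ISSUED = 4,5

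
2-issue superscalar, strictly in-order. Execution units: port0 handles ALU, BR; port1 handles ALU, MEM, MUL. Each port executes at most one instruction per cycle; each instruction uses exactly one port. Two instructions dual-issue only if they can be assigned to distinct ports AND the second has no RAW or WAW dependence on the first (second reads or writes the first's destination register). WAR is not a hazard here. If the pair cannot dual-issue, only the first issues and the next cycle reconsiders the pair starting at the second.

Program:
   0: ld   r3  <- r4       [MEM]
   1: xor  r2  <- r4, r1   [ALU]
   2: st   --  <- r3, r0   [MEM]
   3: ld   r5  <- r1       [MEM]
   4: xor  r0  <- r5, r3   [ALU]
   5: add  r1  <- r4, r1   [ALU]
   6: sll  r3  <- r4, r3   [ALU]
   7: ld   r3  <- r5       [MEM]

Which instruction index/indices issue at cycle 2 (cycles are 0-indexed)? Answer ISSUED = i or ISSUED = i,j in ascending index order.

  cy0 -> i0&i1 (ld.MEM xor.ALU) pair
  cy1 -> i2 (st.MEM) no-port MEM/MEM
  cy2 -> i3 (ld.MEM) RAW r5
  cy3 -> i4&i5 (xor.ALU add.ALU) pair
  cy4 -> i6 (sll.ALU) WAW r3
  cy5 -> i7 (ld.MEM) tail

ISSUED = 3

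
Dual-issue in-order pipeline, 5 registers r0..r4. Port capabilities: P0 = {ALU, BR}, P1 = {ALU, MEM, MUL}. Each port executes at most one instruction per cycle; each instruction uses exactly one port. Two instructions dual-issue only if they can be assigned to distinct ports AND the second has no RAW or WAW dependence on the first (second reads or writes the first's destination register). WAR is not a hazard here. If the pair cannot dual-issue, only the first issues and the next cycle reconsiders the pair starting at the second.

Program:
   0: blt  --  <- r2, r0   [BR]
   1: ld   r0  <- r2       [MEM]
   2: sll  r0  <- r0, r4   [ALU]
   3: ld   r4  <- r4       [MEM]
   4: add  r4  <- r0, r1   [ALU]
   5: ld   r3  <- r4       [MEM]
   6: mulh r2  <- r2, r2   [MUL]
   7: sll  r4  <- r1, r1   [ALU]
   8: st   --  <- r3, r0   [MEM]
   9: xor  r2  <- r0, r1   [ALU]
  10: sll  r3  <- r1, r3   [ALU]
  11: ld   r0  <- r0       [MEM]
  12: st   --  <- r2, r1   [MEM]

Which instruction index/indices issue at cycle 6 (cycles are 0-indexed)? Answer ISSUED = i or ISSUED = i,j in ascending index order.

ISSUED = 10,11

0. blt+ld @i0/i1  | pair
1. sll+ld @i2/i3  | pair
2. add @i4  | RAW r4
3. ld @i5  | no-port MEM/MUL
4. mulh+sll @i6/i7  | pair
5. st+xor @i8/i9  | pair
6. sll+ld @i10/i11  | pair
7. st @i12  | tail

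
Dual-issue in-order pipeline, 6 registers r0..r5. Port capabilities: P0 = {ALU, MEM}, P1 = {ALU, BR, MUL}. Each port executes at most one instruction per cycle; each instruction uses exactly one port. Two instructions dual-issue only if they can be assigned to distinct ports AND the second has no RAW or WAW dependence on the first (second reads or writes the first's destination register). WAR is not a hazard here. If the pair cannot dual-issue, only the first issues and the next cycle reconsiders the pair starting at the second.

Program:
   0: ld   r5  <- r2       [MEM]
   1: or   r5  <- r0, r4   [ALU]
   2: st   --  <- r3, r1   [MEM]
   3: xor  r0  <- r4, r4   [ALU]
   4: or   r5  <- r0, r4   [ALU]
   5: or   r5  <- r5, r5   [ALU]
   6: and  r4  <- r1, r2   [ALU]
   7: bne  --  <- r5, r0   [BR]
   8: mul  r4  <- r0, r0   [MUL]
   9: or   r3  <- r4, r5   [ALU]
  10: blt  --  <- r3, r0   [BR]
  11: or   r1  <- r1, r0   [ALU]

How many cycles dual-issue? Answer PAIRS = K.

PAIRS = 3

c0: i0 ld.MEM  WAW r5
c1: i1/i2 or.ALU/st.MEM  dual
c2: i3 xor.ALU  RAW r0
c3: i4 or.ALU  RAW+WAW r5
c4: i5/i6 or.ALU/and.ALU  dual
c5: i7 bne.BR  no-port BR/MUL
c6: i8 mul.MUL  RAW r4
c7: i9 or.ALU  RAW r3
c8: i10/i11 blt.BR/or.ALU  dual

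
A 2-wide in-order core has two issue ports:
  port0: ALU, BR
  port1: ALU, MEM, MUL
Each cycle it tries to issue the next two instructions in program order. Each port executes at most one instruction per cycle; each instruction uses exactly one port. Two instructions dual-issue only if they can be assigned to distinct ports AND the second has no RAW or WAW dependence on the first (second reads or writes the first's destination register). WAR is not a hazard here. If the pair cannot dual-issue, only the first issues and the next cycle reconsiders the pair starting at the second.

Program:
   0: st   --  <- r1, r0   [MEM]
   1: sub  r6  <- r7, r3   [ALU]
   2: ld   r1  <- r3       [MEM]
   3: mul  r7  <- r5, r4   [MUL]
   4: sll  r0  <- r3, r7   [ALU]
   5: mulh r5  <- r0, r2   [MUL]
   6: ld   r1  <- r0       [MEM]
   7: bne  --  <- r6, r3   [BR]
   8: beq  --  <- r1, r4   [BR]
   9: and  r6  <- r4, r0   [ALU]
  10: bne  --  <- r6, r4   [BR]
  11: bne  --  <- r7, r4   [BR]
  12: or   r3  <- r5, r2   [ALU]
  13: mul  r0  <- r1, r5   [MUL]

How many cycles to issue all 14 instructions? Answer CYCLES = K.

t=0 i0/i1:st;sub ; 2-wide
t=1 i2:ld ; no-port MEM/MUL
t=2 i3:mul ; RAW r7
t=3 i4:sll ; RAW r0
t=4 i5:mulh ; no-port MUL/MEM
t=5 i6/i7:ld;bne ; 2-wide
t=6 i8/i9:beq;and ; 2-wide
t=7 i10:bne ; no-port BR/BR
t=8 i11/i12:bne;or ; 2-wide
t=9 i13:mul ; tail

CYCLES = 10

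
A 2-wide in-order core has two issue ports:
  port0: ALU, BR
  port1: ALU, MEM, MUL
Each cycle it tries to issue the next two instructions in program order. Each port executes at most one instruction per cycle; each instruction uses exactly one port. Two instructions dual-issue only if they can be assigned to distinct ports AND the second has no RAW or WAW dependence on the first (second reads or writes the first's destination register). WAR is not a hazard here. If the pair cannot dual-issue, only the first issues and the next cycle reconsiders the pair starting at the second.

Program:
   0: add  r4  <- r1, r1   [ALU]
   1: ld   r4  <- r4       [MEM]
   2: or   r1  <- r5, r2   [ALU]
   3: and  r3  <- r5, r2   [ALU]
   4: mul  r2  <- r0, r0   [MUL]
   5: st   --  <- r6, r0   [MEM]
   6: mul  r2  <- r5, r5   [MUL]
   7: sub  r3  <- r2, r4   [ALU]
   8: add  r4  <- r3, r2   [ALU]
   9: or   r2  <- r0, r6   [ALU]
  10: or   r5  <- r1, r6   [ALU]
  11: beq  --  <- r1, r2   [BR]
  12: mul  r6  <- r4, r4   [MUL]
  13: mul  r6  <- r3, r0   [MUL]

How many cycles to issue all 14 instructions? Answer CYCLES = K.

CYCLES = 10

[0] i0  add  -- RAW+WAW r4
[1] i1&i2  ld;or  -- pair
[2] i3&i4  and;mul  -- pair
[3] i5  st  -- no-port MEM/MUL
[4] i6  mul  -- RAW r2
[5] i7  sub  -- RAW r3
[6] i8&i9  add;or  -- pair
[7] i10&i11  or;beq  -- pair
[8] i12  mul  -- no-port MUL/MUL
[9] i13  mul  -- tail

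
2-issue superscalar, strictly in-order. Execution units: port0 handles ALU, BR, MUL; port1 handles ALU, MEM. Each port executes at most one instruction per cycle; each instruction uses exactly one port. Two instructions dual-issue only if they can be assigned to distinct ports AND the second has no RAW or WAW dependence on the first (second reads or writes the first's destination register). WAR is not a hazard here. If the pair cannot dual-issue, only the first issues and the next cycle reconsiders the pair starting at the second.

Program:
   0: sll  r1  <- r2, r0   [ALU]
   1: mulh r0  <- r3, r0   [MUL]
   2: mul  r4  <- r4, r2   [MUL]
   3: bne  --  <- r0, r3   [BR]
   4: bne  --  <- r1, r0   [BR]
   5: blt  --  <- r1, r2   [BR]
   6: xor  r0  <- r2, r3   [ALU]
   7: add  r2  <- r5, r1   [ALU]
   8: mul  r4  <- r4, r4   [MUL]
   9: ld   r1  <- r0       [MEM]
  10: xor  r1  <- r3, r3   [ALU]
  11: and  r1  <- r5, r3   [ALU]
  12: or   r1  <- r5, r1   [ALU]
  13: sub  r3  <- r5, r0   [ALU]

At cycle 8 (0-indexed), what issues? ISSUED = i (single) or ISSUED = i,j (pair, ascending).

[0] i0,i1  sll+mulh  -- 2-wide
[1] i2  mul  -- no-port MUL/BR
[2] i3  bne  -- no-port BR/BR
[3] i4  bne  -- no-port BR/BR
[4] i5,i6  blt+xor  -- 2-wide
[5] i7,i8  add+mul  -- 2-wide
[6] i9  ld  -- WAW r1
[7] i10  xor  -- WAW r1
[8] i11  and  -- RAW+WAW r1
[9] i12,i13  or+sub  -- 2-wide

ISSUED = 11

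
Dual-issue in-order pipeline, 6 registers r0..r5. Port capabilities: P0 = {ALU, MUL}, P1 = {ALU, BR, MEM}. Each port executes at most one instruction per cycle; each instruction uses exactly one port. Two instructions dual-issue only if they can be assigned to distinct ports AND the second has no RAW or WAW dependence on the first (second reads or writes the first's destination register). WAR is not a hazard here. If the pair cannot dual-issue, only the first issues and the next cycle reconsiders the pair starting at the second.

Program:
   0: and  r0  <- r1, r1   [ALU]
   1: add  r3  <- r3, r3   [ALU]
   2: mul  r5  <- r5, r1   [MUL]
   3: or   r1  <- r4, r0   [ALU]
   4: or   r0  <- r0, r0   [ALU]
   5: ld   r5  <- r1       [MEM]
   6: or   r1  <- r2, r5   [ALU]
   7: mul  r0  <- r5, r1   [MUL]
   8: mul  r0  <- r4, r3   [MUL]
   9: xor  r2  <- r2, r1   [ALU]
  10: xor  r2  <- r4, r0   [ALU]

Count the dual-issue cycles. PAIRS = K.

PAIRS = 4

c0: i0/i1 and.ALU+add.ALU  dual
c1: i2/i3 mul.MUL+or.ALU  dual
c2: i4/i5 or.ALU+ld.MEM  dual
c3: i6 or.ALU  RAW r1
c4: i7 mul.MUL  no-port MUL/MUL
c5: i8/i9 mul.MUL+xor.ALU  dual
c6: i10 xor.ALU  tail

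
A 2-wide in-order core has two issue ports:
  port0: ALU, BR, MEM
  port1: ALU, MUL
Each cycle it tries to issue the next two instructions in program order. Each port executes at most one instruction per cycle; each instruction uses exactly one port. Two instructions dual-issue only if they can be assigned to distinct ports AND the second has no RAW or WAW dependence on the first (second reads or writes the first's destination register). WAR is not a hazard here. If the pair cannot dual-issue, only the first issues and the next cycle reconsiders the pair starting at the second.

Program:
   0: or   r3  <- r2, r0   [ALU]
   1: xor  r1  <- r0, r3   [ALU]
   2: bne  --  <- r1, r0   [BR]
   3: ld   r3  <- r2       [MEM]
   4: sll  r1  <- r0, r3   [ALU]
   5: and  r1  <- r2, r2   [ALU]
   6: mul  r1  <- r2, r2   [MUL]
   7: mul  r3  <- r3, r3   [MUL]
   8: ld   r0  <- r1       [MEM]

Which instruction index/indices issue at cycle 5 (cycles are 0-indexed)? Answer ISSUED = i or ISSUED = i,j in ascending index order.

  cy0 -> i0 (or.ALU) RAW r3
  cy1 -> i1 (xor.ALU) RAW r1
  cy2 -> i2 (bne.BR) no-port BR/MEM
  cy3 -> i3 (ld.MEM) RAW r3
  cy4 -> i4 (sll.ALU) WAW r1
  cy5 -> i5 (and.ALU) WAW r1
  cy6 -> i6 (mul.MUL) no-port MUL/MUL
  cy7 -> i7&i8 (mul.MUL/ld.MEM) 2-wide

ISSUED = 5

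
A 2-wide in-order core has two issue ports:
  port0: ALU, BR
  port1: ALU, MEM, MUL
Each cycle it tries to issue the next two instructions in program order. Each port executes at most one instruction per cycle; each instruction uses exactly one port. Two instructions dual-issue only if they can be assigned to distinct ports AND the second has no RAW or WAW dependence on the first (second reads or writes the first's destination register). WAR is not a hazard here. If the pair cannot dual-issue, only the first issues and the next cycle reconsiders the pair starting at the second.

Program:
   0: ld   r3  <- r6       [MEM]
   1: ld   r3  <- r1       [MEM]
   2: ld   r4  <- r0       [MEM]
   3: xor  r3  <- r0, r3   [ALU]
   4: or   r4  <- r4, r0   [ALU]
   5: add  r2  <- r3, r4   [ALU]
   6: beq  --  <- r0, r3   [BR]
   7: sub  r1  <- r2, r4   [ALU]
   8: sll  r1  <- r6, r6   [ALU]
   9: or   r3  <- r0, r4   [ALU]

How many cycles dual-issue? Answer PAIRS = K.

PAIRS = 3

t=0 i0:ld ; no-port MEM/MEM
t=1 i1:ld ; no-port MEM/MEM
t=2 i2,i3:ld xor ; dual
t=3 i4:or ; RAW r4
t=4 i5,i6:add beq ; dual
t=5 i7:sub ; WAW r1
t=6 i8,i9:sll or ; dual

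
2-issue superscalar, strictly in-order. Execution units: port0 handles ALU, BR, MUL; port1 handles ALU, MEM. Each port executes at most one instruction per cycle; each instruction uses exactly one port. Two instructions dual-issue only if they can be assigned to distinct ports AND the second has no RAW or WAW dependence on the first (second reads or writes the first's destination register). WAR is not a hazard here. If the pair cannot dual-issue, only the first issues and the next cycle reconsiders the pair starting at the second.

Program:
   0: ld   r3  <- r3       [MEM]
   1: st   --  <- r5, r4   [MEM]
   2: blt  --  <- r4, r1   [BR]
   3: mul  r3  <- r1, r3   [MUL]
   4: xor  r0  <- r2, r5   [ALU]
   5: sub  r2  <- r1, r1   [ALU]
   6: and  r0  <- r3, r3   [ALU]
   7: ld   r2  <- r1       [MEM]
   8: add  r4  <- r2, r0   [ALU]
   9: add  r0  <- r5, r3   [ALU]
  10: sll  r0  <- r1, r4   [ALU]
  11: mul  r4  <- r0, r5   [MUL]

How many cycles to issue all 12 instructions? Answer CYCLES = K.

CYCLES = 8

c0: i0 ld.MEM  no-port MEM/MEM
c1: i1,i2 st.MEM/blt.BR  dual
c2: i3,i4 mul.MUL/xor.ALU  dual
c3: i5,i6 sub.ALU/and.ALU  dual
c4: i7 ld.MEM  RAW r2
c5: i8,i9 add.ALU/add.ALU  dual
c6: i10 sll.ALU  RAW r0
c7: i11 mul.MUL  tail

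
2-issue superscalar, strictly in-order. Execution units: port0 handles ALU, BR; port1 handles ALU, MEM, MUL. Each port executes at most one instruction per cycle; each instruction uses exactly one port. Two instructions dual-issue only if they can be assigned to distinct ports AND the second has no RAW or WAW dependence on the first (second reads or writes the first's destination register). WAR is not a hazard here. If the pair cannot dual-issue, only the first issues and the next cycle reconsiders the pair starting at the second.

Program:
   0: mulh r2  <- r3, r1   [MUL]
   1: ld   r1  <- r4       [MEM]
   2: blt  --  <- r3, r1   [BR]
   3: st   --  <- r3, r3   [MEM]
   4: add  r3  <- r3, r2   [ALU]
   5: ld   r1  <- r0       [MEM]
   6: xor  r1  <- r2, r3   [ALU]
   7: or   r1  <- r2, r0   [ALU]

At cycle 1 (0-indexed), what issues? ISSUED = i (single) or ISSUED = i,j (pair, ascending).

[0] i0  mulh.MUL  -- no-port MUL/MEM
[1] i1  ld.MEM  -- RAW r1
[2] i2/i3  blt.BR;st.MEM  -- 2-wide
[3] i4/i5  add.ALU;ld.MEM  -- 2-wide
[4] i6  xor.ALU  -- WAW r1
[5] i7  or.ALU  -- tail

ISSUED = 1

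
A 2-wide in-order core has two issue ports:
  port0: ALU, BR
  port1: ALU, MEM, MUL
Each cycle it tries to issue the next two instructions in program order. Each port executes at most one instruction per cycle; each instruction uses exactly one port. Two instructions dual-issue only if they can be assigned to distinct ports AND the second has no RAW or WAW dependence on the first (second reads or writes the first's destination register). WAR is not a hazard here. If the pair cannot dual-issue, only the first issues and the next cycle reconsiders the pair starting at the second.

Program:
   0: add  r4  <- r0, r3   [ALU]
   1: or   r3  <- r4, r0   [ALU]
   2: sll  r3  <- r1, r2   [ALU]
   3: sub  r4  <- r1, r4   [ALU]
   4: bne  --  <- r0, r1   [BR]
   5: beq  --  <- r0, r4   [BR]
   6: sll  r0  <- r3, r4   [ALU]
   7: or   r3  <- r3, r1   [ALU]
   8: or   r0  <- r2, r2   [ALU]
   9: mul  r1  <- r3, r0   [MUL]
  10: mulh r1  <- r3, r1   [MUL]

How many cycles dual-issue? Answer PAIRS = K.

[0] i0  add  -- RAW r4
[1] i1  or  -- WAW r3
[2] i2&i3  sll sub  -- pair
[3] i4  bne  -- no-port BR/BR
[4] i5&i6  beq sll  -- pair
[5] i7&i8  or or  -- pair
[6] i9  mul  -- no-port MUL/MUL
[7] i10  mulh  -- tail

PAIRS = 3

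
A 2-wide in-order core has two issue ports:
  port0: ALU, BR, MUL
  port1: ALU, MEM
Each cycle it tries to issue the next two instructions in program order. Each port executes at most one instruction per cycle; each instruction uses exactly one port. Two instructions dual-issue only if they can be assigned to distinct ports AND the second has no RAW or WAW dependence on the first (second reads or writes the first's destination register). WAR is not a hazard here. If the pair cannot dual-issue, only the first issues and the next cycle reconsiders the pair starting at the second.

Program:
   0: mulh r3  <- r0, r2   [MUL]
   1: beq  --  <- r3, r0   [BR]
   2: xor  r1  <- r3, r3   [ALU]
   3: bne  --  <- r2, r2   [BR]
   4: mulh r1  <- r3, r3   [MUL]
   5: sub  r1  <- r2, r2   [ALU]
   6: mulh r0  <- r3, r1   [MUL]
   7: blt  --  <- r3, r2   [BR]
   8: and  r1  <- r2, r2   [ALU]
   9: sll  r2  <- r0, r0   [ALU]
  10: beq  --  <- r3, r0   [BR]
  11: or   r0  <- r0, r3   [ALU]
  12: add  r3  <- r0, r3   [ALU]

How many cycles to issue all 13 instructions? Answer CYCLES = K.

  cy0 -> i0 (mulh.MUL) no-port MUL/BR
  cy1 -> i1,i2 (beq.BR;xor.ALU) 2-wide
  cy2 -> i3 (bne.BR) no-port BR/MUL
  cy3 -> i4 (mulh.MUL) WAW r1
  cy4 -> i5 (sub.ALU) RAW r1
  cy5 -> i6 (mulh.MUL) no-port MUL/BR
  cy6 -> i7,i8 (blt.BR;and.ALU) 2-wide
  cy7 -> i9,i10 (sll.ALU;beq.BR) 2-wide
  cy8 -> i11 (or.ALU) RAW r0
  cy9 -> i12 (add.ALU) tail

CYCLES = 10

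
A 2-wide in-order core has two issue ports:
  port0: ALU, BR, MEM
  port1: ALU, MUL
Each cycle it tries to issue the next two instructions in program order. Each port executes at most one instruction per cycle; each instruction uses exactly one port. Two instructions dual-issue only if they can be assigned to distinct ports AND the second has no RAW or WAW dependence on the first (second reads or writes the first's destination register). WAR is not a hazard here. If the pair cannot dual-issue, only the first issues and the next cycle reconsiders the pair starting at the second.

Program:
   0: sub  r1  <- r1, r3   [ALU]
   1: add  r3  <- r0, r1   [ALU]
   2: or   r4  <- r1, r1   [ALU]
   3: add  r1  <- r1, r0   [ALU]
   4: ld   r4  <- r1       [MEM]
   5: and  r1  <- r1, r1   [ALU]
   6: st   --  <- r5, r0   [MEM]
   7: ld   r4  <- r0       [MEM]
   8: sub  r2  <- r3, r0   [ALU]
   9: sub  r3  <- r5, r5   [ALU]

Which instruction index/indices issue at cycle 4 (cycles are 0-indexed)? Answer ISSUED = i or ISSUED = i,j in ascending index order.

ISSUED = 6

#0 head=0: sub.ALU i0 RAW r1
#1 head=1: add.ALU/or.ALU i1/i2 pair
#2 head=3: add.ALU i3 RAW r1
#3 head=4: ld.MEM/and.ALU i4/i5 pair
#4 head=6: st.MEM i6 no-port MEM/MEM
#5 head=7: ld.MEM/sub.ALU i7/i8 pair
#6 head=9: sub.ALU i9 tail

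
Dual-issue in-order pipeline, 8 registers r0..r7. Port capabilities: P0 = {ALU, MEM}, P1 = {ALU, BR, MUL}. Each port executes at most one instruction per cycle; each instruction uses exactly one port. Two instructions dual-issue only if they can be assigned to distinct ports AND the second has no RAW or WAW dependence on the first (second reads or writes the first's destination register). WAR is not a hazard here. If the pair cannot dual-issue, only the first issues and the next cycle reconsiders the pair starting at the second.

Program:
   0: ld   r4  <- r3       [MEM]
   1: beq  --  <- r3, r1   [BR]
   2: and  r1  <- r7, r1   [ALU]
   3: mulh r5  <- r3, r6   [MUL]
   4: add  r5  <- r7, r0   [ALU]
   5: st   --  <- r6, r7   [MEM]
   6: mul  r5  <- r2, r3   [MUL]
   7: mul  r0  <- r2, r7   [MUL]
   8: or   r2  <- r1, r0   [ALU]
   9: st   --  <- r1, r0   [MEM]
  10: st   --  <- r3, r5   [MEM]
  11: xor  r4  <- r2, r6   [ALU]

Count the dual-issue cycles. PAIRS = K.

c0: i0/i1 ld.MEM+beq.BR  pair
c1: i2/i3 and.ALU+mulh.MUL  pair
c2: i4/i5 add.ALU+st.MEM  pair
c3: i6 mul.MUL  no-port MUL/MUL
c4: i7 mul.MUL  RAW r0
c5: i8/i9 or.ALU+st.MEM  pair
c6: i10/i11 st.MEM+xor.ALU  pair

PAIRS = 5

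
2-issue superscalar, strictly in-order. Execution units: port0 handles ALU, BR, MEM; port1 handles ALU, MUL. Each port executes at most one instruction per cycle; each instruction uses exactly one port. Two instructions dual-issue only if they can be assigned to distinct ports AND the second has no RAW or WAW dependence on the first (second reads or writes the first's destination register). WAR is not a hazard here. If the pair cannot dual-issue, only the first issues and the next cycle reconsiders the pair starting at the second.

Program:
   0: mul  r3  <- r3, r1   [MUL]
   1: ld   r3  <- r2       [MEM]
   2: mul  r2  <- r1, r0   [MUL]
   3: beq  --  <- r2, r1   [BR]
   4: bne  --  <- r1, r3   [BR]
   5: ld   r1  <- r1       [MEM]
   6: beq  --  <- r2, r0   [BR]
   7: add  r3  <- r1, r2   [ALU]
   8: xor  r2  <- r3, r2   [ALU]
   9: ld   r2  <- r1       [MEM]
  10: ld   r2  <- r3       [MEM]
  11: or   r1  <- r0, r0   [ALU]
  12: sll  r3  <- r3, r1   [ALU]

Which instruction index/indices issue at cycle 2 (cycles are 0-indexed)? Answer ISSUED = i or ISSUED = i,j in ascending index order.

ISSUED = 3

  cy0 -> i0 (mul) WAW r3
  cy1 -> i1+i2 (ld mul) 2-wide
  cy2 -> i3 (beq) no-port BR/BR
  cy3 -> i4 (bne) no-port BR/MEM
  cy4 -> i5 (ld) no-port MEM/BR
  cy5 -> i6+i7 (beq add) 2-wide
  cy6 -> i8 (xor) WAW r2
  cy7 -> i9 (ld) no-port MEM/MEM
  cy8 -> i10+i11 (ld or) 2-wide
  cy9 -> i12 (sll) tail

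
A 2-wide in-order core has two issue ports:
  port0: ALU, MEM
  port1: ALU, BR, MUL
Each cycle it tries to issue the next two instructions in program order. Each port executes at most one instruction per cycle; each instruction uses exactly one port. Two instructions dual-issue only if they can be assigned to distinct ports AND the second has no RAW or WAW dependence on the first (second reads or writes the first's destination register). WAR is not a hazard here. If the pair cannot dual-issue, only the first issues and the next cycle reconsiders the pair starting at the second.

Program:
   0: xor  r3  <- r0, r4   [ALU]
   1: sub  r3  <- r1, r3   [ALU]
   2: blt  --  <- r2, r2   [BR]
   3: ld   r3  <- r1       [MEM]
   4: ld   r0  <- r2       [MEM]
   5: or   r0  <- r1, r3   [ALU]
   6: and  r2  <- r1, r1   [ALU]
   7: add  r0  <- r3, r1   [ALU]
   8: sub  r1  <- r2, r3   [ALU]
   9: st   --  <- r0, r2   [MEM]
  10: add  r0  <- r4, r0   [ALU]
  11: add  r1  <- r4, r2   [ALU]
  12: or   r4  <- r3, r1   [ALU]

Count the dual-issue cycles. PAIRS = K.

  cy0 -> i0 (xor.ALU) RAW+WAW r3
  cy1 -> i1&i2 (sub.ALU+blt.BR) pair
  cy2 -> i3 (ld.MEM) no-port MEM/MEM
  cy3 -> i4 (ld.MEM) WAW r0
  cy4 -> i5&i6 (or.ALU+and.ALU) pair
  cy5 -> i7&i8 (add.ALU+sub.ALU) pair
  cy6 -> i9&i10 (st.MEM+add.ALU) pair
  cy7 -> i11 (add.ALU) RAW r1
  cy8 -> i12 (or.ALU) tail

PAIRS = 4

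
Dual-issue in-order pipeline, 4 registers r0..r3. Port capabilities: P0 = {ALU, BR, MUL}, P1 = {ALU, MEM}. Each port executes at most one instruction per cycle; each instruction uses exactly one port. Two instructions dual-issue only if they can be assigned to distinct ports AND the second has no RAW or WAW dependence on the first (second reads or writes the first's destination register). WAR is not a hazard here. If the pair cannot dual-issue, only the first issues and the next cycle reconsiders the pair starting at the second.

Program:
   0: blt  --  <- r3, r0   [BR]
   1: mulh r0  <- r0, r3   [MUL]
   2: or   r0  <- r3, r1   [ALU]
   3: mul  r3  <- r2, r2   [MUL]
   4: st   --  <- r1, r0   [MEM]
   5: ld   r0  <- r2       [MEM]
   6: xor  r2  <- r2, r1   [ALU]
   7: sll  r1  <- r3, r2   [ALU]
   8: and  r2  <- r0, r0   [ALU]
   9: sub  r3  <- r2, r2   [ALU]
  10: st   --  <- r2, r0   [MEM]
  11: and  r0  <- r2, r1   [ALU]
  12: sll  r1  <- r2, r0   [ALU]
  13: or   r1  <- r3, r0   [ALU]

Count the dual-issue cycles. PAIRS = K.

PAIRS = 4

t=0 i0:blt ; no-port BR/MUL
t=1 i1:mulh ; WAW r0
t=2 i2,i3:or;mul ; pair
t=3 i4:st ; no-port MEM/MEM
t=4 i5,i6:ld;xor ; pair
t=5 i7,i8:sll;and ; pair
t=6 i9,i10:sub;st ; pair
t=7 i11:and ; RAW r0
t=8 i12:sll ; WAW r1
t=9 i13:or ; tail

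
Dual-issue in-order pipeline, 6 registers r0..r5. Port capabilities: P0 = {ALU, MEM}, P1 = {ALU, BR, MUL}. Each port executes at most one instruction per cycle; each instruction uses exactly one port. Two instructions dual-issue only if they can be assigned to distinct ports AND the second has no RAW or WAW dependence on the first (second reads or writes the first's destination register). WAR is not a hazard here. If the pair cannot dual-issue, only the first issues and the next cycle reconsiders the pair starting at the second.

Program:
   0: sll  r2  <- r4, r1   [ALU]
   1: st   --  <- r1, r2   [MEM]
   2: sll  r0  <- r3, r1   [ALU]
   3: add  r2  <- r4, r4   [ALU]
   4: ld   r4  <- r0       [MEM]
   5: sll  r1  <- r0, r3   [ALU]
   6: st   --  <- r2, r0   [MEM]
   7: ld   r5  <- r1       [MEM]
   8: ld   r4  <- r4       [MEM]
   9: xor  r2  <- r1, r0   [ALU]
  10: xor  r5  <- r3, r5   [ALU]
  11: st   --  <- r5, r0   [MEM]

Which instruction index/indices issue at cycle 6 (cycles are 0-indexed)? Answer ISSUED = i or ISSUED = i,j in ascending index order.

ISSUED = 10

#0 head=0: sll.ALU i0 RAW r2
#1 head=1: st.MEM+sll.ALU i1/i2 2-wide
#2 head=3: add.ALU+ld.MEM i3/i4 2-wide
#3 head=5: sll.ALU+st.MEM i5/i6 2-wide
#4 head=7: ld.MEM i7 no-port MEM/MEM
#5 head=8: ld.MEM+xor.ALU i8/i9 2-wide
#6 head=10: xor.ALU i10 RAW r5
#7 head=11: st.MEM i11 tail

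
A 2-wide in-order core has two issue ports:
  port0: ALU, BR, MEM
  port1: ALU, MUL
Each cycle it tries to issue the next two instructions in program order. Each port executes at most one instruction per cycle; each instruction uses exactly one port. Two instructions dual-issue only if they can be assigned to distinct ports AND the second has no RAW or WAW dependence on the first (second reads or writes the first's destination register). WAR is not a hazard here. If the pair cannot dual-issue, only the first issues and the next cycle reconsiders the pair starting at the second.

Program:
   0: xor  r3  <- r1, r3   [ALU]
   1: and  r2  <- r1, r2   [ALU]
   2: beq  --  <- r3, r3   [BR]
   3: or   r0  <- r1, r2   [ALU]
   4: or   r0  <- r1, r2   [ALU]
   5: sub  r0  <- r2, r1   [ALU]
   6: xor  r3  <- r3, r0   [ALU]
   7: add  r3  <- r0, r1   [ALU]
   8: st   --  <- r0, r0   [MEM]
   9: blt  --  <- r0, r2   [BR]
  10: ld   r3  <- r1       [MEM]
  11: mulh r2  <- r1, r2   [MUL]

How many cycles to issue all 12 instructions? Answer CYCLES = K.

CYCLES = 8

#0 head=0: xor;and i0/i1 pair
#1 head=2: beq;or i2/i3 pair
#2 head=4: or i4 WAW r0
#3 head=5: sub i5 RAW r0
#4 head=6: xor i6 WAW r3
#5 head=7: add;st i7/i8 pair
#6 head=9: blt i9 no-port BR/MEM
#7 head=10: ld;mulh i10/i11 pair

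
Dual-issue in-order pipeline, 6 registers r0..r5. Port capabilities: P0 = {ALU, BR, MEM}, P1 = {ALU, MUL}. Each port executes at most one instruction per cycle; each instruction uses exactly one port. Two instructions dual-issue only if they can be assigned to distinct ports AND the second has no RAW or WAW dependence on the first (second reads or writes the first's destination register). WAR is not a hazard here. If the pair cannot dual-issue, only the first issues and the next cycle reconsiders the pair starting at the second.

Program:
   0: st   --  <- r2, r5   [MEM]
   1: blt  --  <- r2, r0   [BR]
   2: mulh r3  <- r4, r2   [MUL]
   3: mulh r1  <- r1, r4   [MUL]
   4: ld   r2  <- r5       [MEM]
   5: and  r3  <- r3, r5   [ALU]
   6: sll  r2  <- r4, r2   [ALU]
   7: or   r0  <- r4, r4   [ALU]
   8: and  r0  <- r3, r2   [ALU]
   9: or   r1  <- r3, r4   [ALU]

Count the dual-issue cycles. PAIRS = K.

[0] i0  st  -- no-port MEM/BR
[1] i1&i2  blt/mulh  -- 2-wide
[2] i3&i4  mulh/ld  -- 2-wide
[3] i5&i6  and/sll  -- 2-wide
[4] i7  or  -- WAW r0
[5] i8&i9  and/or  -- 2-wide

PAIRS = 4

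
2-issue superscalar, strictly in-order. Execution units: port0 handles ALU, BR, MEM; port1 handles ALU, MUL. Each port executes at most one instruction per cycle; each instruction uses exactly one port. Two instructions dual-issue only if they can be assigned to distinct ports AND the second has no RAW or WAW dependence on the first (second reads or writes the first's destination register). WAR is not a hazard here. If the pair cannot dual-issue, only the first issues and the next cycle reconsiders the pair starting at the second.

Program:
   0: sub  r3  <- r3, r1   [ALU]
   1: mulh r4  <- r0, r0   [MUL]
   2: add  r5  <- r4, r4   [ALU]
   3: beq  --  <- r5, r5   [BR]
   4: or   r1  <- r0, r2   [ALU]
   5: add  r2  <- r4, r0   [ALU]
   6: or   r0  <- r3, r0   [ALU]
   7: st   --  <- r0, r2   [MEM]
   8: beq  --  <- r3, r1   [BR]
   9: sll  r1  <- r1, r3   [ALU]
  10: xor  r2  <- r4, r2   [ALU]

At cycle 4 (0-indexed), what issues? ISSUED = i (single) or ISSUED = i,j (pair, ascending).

  cy0 -> i0/i1 (sub;mulh) 2-wide
  cy1 -> i2 (add) RAW r5
  cy2 -> i3/i4 (beq;or) 2-wide
  cy3 -> i5/i6 (add;or) 2-wide
  cy4 -> i7 (st) no-port MEM/BR
  cy5 -> i8/i9 (beq;sll) 2-wide
  cy6 -> i10 (xor) tail

ISSUED = 7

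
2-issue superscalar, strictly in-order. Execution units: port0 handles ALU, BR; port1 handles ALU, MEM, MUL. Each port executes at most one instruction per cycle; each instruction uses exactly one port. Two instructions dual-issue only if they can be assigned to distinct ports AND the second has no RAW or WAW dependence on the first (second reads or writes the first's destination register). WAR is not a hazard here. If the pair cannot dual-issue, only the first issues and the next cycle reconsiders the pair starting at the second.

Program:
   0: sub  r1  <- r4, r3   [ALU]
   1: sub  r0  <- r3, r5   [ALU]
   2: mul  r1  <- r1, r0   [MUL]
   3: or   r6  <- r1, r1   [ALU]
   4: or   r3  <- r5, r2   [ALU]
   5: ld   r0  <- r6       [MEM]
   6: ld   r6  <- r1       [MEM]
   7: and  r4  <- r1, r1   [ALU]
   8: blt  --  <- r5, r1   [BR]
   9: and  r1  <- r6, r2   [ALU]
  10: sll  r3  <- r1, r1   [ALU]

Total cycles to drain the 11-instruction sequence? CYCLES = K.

  cy0 -> i0,i1 (sub.ALU sub.ALU) pair
  cy1 -> i2 (mul.MUL) RAW r1
  cy2 -> i3,i4 (or.ALU or.ALU) pair
  cy3 -> i5 (ld.MEM) no-port MEM/MEM
  cy4 -> i6,i7 (ld.MEM and.ALU) pair
  cy5 -> i8,i9 (blt.BR and.ALU) pair
  cy6 -> i10 (sll.ALU) tail

CYCLES = 7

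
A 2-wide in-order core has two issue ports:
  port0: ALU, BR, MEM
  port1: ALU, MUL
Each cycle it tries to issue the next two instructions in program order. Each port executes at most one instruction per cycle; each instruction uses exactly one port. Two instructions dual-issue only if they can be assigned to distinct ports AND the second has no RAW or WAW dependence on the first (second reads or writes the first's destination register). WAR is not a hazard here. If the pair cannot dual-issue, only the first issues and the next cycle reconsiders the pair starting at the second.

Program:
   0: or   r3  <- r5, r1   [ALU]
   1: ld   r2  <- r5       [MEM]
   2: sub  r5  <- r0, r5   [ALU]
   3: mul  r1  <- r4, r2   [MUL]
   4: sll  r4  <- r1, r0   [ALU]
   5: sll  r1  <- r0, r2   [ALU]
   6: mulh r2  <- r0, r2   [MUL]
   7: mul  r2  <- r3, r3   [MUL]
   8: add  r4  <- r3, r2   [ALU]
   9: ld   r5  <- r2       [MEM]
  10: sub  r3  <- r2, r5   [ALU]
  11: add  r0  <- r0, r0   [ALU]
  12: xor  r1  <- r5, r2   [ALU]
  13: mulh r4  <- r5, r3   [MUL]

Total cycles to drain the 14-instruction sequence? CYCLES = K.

  cy0 -> i0+i1 (or.ALU+ld.MEM) 2-wide
  cy1 -> i2+i3 (sub.ALU+mul.MUL) 2-wide
  cy2 -> i4+i5 (sll.ALU+sll.ALU) 2-wide
  cy3 -> i6 (mulh.MUL) no-port MUL/MUL
  cy4 -> i7 (mul.MUL) RAW r2
  cy5 -> i8+i9 (add.ALU+ld.MEM) 2-wide
  cy6 -> i10+i11 (sub.ALU+add.ALU) 2-wide
  cy7 -> i12+i13 (xor.ALU+mulh.MUL) 2-wide

CYCLES = 8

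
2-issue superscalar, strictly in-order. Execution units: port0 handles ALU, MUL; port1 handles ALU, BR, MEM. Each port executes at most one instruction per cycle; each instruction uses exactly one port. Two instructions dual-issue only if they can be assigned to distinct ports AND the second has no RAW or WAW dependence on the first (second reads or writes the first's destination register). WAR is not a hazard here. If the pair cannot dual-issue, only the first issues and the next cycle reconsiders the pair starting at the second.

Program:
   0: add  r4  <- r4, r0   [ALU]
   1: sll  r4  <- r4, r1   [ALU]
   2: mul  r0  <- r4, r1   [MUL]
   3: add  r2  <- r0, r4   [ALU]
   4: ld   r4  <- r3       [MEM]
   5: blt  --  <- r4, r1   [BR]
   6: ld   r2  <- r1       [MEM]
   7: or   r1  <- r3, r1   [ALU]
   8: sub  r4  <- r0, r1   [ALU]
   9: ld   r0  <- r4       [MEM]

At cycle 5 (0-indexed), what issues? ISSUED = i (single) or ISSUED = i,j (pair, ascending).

ISSUED = 6,7

t=0 i0:add.ALU ; RAW+WAW r4
t=1 i1:sll.ALU ; RAW r4
t=2 i2:mul.MUL ; RAW r0
t=3 i3/i4:add.ALU;ld.MEM ; 2-wide
t=4 i5:blt.BR ; no-port BR/MEM
t=5 i6/i7:ld.MEM;or.ALU ; 2-wide
t=6 i8:sub.ALU ; RAW r4
t=7 i9:ld.MEM ; tail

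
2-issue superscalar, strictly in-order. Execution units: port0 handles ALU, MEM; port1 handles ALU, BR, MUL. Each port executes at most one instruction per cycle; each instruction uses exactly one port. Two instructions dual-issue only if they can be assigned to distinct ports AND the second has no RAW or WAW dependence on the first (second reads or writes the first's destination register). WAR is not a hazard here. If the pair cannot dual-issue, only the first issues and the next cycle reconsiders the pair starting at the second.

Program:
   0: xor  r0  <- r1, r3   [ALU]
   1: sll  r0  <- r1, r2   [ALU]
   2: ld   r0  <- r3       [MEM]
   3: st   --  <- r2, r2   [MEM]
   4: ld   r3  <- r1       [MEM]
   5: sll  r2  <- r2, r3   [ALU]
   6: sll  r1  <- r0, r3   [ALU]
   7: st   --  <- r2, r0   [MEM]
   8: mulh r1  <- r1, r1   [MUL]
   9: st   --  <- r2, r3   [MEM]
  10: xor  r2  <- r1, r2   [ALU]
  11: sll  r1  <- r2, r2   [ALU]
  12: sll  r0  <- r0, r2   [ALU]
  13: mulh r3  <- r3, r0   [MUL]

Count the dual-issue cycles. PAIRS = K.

  cy0 -> i0 (xor) WAW r0
  cy1 -> i1 (sll) WAW r0
  cy2 -> i2 (ld) no-port MEM/MEM
  cy3 -> i3 (st) no-port MEM/MEM
  cy4 -> i4 (ld) RAW r3
  cy5 -> i5&i6 (sll+sll) 2-wide
  cy6 -> i7&i8 (st+mulh) 2-wide
  cy7 -> i9&i10 (st+xor) 2-wide
  cy8 -> i11&i12 (sll+sll) 2-wide
  cy9 -> i13 (mulh) tail

PAIRS = 4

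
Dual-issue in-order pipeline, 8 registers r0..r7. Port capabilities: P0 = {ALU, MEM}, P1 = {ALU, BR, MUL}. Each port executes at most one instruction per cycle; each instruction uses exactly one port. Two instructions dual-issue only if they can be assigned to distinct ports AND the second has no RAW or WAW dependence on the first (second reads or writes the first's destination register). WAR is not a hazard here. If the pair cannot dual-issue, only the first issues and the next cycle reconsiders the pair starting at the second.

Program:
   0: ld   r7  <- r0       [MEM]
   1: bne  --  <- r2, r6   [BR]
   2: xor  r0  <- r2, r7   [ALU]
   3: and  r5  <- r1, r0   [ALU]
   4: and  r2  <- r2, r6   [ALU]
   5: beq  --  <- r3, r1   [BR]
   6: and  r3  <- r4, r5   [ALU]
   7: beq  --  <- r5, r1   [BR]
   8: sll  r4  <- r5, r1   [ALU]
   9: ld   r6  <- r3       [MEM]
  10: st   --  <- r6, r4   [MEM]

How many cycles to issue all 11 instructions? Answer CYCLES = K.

#0 head=0: ld.MEM/bne.BR i0,i1 pair
#1 head=2: xor.ALU i2 RAW r0
#2 head=3: and.ALU/and.ALU i3,i4 pair
#3 head=5: beq.BR/and.ALU i5,i6 pair
#4 head=7: beq.BR/sll.ALU i7,i8 pair
#5 head=9: ld.MEM i9 no-port MEM/MEM
#6 head=10: st.MEM i10 tail

CYCLES = 7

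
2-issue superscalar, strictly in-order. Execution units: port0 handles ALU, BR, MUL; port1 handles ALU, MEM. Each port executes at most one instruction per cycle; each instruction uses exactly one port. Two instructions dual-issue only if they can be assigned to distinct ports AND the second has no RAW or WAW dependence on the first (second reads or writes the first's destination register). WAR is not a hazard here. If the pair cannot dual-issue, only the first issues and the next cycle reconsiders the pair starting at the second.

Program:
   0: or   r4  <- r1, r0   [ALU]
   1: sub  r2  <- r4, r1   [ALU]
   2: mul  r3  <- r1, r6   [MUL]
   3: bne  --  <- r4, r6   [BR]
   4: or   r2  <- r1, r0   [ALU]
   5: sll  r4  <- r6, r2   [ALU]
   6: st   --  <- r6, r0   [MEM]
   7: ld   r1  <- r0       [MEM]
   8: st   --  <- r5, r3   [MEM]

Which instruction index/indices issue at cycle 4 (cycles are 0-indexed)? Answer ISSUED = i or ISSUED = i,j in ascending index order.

  cy0 -> i0 (or.ALU) RAW r4
  cy1 -> i1+i2 (sub.ALU+mul.MUL) 2-wide
  cy2 -> i3+i4 (bne.BR+or.ALU) 2-wide
  cy3 -> i5+i6 (sll.ALU+st.MEM) 2-wide
  cy4 -> i7 (ld.MEM) no-port MEM/MEM
  cy5 -> i8 (st.MEM) tail

ISSUED = 7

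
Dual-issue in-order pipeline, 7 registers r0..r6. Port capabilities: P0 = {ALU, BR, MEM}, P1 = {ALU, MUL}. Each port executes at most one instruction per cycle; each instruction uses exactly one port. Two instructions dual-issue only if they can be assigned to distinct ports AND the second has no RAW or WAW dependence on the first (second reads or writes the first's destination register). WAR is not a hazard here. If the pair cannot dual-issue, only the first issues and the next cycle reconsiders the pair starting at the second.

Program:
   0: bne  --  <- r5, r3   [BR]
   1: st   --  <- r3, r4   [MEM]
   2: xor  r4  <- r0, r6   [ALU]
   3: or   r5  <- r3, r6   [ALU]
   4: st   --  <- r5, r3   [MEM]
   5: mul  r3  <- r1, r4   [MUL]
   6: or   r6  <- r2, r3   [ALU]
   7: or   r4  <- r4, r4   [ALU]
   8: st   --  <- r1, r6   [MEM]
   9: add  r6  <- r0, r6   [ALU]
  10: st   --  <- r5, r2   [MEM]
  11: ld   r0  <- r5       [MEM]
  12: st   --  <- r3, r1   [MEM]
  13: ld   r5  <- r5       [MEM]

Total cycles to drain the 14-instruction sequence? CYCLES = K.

CYCLES = 10

#0 head=0: bne.BR i0 no-port BR/MEM
#1 head=1: st.MEM xor.ALU i1/i2 2-wide
#2 head=3: or.ALU i3 RAW r5
#3 head=4: st.MEM mul.MUL i4/i5 2-wide
#4 head=6: or.ALU or.ALU i6/i7 2-wide
#5 head=8: st.MEM add.ALU i8/i9 2-wide
#6 head=10: st.MEM i10 no-port MEM/MEM
#7 head=11: ld.MEM i11 no-port MEM/MEM
#8 head=12: st.MEM i12 no-port MEM/MEM
#9 head=13: ld.MEM i13 tail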